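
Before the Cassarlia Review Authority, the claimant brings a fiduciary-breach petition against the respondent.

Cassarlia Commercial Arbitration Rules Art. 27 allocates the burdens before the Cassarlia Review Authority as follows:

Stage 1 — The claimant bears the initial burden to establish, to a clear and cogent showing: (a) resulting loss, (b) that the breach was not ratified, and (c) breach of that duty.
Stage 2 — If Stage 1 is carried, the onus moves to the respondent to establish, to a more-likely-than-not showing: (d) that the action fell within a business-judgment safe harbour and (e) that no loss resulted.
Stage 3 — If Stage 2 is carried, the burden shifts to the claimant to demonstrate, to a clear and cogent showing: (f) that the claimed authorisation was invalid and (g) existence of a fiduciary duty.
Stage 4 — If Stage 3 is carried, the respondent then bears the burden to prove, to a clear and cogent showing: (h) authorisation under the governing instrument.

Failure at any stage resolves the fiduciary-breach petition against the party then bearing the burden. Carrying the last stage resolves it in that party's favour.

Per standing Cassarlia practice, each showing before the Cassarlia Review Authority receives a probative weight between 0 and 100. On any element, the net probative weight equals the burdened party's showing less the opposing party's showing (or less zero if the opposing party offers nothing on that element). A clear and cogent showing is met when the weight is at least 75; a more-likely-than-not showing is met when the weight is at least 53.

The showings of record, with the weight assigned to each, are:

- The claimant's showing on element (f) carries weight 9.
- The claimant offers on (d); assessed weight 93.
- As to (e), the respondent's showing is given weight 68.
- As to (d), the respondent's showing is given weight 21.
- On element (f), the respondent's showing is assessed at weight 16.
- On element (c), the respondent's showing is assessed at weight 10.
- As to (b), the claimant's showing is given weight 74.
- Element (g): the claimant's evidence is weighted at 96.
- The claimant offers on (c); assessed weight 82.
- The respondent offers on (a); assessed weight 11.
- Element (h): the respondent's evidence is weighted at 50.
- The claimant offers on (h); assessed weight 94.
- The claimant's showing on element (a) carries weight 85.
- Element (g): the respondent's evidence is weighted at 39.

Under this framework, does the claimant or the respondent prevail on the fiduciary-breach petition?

Stage 1 — burden on claimant; standard: a clear and cogent showing (weight is at least 75).
    (a): 85 − 11 = 74 < 75 [not met]
    (b): 74 < 75 [not met]
    (c): 82 − 10 = 72 < 75 [not met]
  The claimant does not carry Stage 1.
The respondent prevails.

respondent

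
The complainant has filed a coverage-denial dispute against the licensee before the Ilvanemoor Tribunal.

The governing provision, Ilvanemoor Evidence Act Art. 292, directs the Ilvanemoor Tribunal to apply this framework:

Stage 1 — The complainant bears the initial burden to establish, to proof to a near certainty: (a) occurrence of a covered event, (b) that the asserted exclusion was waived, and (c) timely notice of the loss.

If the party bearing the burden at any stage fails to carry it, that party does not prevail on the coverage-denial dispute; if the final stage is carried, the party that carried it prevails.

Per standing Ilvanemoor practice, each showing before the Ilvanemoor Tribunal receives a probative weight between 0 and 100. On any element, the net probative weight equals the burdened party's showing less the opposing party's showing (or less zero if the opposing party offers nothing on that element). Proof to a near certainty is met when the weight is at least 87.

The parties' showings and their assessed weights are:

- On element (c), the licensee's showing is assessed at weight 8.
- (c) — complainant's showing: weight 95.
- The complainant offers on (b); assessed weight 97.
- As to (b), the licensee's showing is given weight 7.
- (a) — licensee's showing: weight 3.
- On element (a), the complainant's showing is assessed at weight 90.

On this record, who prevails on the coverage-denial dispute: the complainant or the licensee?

At Stage 1 the complainant must meet proof to a near certainty (weight is at least 87): on (a) the weight is 90 less the opposing 3 gives net 87, ≥ 87, so (a) meets the standard; on (b) the weight is 97 less the opposing 7 gives net 90, ≥ 87, so (b) meets the standard; on (c) the weight is 95 less the opposing 8 gives net 87, ≥ 87, so (c) meets the standard.
  All elements met at the final stage.
Every stage carried; the complainant prevails.

complainant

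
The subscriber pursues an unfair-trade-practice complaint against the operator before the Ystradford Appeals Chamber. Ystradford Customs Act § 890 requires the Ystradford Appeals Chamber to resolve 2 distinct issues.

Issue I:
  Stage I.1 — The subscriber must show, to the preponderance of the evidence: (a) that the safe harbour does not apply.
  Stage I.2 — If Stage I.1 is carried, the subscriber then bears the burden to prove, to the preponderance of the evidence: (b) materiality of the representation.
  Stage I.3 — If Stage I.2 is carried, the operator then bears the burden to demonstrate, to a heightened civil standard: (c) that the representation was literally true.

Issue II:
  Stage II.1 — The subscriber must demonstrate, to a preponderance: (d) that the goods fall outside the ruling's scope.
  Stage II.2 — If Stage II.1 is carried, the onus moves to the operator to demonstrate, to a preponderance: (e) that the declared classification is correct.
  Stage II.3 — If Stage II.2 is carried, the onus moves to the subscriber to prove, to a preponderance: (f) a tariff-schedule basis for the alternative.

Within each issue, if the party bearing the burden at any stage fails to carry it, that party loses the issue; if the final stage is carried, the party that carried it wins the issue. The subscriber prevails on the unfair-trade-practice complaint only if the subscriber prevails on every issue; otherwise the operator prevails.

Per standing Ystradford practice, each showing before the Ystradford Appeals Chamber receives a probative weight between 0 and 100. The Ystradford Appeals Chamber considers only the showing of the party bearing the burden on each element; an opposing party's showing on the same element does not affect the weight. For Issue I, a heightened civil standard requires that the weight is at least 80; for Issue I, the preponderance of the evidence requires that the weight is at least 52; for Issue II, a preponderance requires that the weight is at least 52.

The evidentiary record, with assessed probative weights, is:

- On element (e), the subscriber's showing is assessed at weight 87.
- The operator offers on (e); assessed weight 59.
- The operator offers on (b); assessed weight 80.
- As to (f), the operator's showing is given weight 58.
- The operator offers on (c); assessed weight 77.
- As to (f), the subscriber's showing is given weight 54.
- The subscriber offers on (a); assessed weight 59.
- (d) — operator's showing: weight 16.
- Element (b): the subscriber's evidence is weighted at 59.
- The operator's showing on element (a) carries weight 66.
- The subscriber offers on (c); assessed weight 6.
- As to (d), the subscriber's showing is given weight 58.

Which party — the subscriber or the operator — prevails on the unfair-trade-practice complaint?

subscriber

— Issue I —
Stage I.1 — burden on subscriber; standard: the preponderance of the evidence (weight is at least 52).
    (a): 59 (operator's 66 disregarded) ≥ 52 [met]
  Stage I.1 is satisfied; the subscriber continues to bear the burden.
Stage I.2 — burden on subscriber; standard: the preponderance of the evidence (weight is at least 52).
    (b): 59 (operator's 80 disregarded) ≥ 52 [met]
  Stage I.2 carried; the burden shifts to the operator.
Stage I.3 — burden on operator; standard: a heightened civil standard (weight is at least 80).
    (c): 77 (subscriber's 6 disregarded) < 80 [not met]
  Not every element is met, so the operator fails to carry Stage I.3.
The subscriber prevails on this issue.
— Issue II —
Stage II.1 — burden on subscriber; standard: a preponderance (weight is at least 52).
    (d): 58 (operator's 16 disregarded) ≥ 52 [met]
  The subscriber carries Stage II.1; the operator now bears the burden.
Stage II.2 — burden on operator; standard: a preponderance (weight is at least 52).
    (e): 59 (subscriber's 87 disregarded) ≥ 52 [met]
  Stage II.2 carried; the burden shifts to the subscriber.
Stage II.3 — burden on subscriber; standard: a preponderance (weight is at least 52).
    (f): 54 (operator's 58 disregarded) ≥ 52 [met]
  The subscriber carries the last stage.
All stages carried — the subscriber prevails on this issue.
Per-issue: Issue I → subscriber; Issue II → subscriber. The subscriber must prevail on every issue; overall, the subscriber prevails.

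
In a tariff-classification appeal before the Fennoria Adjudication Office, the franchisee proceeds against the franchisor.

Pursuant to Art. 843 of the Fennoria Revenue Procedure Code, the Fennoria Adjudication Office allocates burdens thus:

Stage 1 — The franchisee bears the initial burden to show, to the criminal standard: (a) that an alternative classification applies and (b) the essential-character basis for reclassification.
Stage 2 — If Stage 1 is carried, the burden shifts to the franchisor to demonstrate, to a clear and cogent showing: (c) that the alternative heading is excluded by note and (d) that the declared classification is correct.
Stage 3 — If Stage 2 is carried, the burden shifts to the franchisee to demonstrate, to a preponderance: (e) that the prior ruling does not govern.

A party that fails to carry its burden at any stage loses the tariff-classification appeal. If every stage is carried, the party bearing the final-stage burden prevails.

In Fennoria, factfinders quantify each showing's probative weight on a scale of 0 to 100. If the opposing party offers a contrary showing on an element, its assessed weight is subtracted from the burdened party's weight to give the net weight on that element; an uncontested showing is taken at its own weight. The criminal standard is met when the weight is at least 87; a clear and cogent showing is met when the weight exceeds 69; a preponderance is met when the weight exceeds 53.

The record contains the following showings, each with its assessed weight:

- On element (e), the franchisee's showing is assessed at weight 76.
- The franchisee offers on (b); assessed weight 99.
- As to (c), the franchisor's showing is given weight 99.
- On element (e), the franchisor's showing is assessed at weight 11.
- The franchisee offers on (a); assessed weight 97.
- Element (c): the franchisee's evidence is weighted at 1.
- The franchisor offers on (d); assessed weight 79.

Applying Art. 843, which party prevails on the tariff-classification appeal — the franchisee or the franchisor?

Stage 1 (franchisee, the criminal standard, weight is at least 87): (a) 97 ≥ 87 — meets; (b) 99 ≥ 87 — meets.
  All elements met. The burden passes to the franchisor.
Stage 2 (franchisor, a clear and cogent showing, weight exceeds 69): (c) net 99−1=98 > 69 — meets; (d) 79 > 69 — meets.
  The franchisor carries Stage 2; the franchisee now bears the burden.
Stage 3 (franchisee, a preponderance, weight exceeds 53): (e) net 76−11=65 > 53 — meets.
  All elements met at the final stage.
With every stage satisfied, the franchisee prevails.

franchisee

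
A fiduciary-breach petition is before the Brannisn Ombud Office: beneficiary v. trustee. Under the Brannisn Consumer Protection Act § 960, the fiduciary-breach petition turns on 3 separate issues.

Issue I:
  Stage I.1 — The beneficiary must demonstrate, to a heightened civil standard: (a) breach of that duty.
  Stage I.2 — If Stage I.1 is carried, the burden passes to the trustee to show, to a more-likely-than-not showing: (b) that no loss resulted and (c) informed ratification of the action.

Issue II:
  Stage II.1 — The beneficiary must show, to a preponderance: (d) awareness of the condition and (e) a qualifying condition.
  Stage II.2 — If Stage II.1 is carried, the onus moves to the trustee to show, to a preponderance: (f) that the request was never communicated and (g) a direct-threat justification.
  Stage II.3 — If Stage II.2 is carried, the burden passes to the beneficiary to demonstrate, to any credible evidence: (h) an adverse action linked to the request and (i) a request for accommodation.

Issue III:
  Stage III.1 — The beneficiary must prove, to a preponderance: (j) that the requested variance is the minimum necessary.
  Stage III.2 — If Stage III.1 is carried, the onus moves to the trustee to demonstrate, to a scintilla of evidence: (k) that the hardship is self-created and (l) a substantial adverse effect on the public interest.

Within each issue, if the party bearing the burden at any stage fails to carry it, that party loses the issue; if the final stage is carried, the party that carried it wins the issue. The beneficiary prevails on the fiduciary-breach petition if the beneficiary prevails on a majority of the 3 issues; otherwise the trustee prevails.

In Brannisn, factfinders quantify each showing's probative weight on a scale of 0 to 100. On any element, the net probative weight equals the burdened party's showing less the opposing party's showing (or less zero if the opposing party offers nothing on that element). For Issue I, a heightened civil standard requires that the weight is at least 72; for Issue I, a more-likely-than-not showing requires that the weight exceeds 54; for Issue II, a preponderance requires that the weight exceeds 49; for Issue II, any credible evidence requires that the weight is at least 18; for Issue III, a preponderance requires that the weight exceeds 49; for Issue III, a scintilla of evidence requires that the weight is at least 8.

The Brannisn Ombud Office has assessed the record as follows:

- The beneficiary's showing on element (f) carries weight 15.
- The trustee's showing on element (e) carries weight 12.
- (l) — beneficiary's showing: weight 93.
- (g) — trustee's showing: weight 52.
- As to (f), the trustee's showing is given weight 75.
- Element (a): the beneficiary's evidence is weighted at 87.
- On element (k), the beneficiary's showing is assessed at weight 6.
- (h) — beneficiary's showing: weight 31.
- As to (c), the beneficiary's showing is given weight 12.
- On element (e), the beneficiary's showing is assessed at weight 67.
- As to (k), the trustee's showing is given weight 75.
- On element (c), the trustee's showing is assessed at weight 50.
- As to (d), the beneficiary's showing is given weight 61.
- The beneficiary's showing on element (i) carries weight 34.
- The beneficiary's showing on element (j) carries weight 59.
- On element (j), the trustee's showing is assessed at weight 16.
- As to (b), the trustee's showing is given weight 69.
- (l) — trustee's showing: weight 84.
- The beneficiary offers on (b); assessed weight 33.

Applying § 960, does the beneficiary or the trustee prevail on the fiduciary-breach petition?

beneficiary

— Issue I —
At Stage I.1 the beneficiary must meet a heightened civil standard (weight is at least 72): on (a) the weight is 87, which does reach 72, so (a) meets the standard.
  Stage I.1 carried; the burden shifts to the trustee.
At Stage I.2 the trustee must meet a more-likely-than-not showing (weight exceeds 54): on (b) the weight is 69 less the opposing 33 gives net 36, ≤ 54, so (b) does not meet the standard; on (c) the weight is 50 less the opposing 12 gives net 38, ≤ 54, so (c) does not meet the standard.
  Stage I.2 not carried; the trustee fails its burden.
The beneficiary prevails on this issue.
— Issue II —
Stage II.1 — burden on beneficiary; standard: a preponderance (weight exceeds 49).
    (d): 61 > 49 [met]
    (e): 67 − 12 = 55 > 49 [met]
  Stage II.1 carried; the burden shifts to the trustee.
Stage II.2 — burden on trustee; standard: a preponderance (weight exceeds 49).
    (f): 75 − 15 = 60 > 49 [met]
    (g): 52 > 49 [met]
  The trustee carries Stage II.2; the beneficiary now bears the burden.
Stage II.3 — burden on beneficiary; standard: any credible evidence (weight is at least 18).
    (h): 31 ≥ 18 [met]
    (i): 34 ≥ 18 [met]
  The beneficiary carries the last stage.
All stages carried — the beneficiary prevails on this issue.
— Issue III —
Stage III.1 (beneficiary, a preponderance, weight exceeds 49): (j) net 59−16=43 ≤ 49 — fails.
  The beneficiary does not carry Stage III.1.
The analysis ends at Stage III.1; the trustee prevails on this issue.
Per-issue: Issue I → beneficiary; Issue II → beneficiary; Issue III → trustee. The beneficiary must prevail on a majority of issues; overall, the beneficiary prevails.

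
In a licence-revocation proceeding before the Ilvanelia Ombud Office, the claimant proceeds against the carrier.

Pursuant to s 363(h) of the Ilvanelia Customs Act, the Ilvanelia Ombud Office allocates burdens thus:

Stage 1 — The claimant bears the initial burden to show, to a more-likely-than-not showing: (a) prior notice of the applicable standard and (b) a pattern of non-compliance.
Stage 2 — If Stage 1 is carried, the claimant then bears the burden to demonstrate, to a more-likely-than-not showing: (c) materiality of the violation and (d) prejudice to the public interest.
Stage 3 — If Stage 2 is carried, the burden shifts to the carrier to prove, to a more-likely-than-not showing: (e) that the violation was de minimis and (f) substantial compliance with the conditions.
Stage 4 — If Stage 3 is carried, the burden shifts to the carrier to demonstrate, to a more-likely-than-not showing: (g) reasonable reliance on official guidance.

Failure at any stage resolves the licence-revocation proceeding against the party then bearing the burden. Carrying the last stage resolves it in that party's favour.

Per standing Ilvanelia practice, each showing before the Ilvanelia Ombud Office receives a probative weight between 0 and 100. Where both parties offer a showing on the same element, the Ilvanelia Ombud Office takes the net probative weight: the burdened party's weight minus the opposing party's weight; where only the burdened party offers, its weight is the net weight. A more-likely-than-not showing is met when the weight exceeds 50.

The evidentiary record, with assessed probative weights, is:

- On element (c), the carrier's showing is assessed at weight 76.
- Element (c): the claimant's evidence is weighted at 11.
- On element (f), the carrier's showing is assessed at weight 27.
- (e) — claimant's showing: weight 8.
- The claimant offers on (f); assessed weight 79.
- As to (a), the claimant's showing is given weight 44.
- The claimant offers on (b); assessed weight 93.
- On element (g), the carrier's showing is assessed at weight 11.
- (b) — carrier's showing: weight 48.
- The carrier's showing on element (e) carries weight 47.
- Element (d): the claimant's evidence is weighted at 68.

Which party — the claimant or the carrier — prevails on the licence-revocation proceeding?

carrier

Stage 1 (claimant, a more-likely-than-not showing, weight exceeds 50): (a) 44 ≤ 50 — fails; (b) net 93−48=45 ≤ 50 — fails.
  The claimant does not carry Stage 1.
The carrier prevails.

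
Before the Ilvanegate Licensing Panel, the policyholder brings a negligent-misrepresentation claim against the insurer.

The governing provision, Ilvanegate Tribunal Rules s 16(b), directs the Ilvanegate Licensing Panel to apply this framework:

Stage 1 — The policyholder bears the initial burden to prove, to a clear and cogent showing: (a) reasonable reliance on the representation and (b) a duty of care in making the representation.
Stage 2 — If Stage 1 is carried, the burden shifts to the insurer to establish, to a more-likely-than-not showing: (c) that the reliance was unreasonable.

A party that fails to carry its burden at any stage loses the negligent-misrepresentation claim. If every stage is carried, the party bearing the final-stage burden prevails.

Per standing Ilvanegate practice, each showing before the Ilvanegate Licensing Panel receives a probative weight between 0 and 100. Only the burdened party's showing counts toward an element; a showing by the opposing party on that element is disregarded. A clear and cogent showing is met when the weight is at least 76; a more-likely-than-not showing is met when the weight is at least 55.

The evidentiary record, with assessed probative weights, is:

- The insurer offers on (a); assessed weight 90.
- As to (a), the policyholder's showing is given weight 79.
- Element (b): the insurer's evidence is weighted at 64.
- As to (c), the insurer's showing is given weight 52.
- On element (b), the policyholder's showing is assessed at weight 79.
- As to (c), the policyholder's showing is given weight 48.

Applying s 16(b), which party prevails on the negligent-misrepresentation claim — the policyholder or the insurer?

At Stage 1 the policyholder must meet a clear and cogent showing (weight is at least 76): on (a) the weight is 79 (the insurer's 90 is given no effect), which does reach 76, so (a) meets the standard; on (b) the weight is 79 (the insurer's 64 is given no effect), which does reach 76, so (b) meets the standard.
  The policyholder carries Stage 1; the insurer now bears the burden.
At Stage 2 the insurer must meet a more-likely-than-not showing (weight is at least 55): on (c) the weight is 52 (the policyholder's 48 is given no effect), < 55, so (c) does not meet the standard.
  The insurer does not carry Stage 2.
The analysis ends at Stage 2; the policyholder prevails.

policyholder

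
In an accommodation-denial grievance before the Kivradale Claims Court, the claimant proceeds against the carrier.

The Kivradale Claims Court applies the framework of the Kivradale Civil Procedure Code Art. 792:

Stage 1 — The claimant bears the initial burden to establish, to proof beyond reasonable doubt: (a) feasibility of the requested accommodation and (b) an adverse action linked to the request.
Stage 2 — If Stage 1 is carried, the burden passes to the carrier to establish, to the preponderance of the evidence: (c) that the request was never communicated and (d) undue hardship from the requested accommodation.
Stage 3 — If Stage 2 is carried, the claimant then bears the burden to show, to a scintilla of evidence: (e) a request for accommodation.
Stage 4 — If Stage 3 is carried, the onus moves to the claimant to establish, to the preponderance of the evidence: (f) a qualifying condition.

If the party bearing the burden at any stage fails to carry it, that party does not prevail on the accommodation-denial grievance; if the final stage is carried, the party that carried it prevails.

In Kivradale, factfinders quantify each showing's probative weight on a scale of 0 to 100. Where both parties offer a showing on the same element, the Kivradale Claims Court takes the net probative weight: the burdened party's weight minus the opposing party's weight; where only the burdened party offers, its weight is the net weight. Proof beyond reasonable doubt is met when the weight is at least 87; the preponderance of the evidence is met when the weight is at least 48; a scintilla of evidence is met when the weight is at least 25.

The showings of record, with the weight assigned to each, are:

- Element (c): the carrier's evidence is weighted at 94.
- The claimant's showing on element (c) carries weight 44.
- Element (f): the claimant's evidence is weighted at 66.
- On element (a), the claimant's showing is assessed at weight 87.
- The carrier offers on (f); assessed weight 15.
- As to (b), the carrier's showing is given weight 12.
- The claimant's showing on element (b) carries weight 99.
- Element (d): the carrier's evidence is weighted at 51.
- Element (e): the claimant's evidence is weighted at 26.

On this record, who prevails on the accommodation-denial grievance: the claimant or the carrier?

claimant

At Stage 1 the claimant must meet proof beyond reasonable doubt (weight is at least 87): on (a) the weight is 87, ≥ 87, so (a) meets the standard; on (b) the weight is 99 less the opposing 12 gives net 87, ≥ 87, so (b) meets the standard.
  Stage 1 is satisfied; the onus moves to the carrier.
At Stage 2 the carrier must meet the preponderance of the evidence (weight is at least 48): on (c) the weight is 94 less the opposing 44 gives net 50, which does reach 48, so (c) meets the standard; on (d) the weight is 51, ≥ 48, so (d) meets the standard.
  All elements met. The burden passes to the claimant.
At Stage 3 the claimant must meet a scintilla of evidence (weight is at least 25): on (e) the weight is 26, ≥ 25, so (e) meets the standard.
  Stage 3 carried; the burden remains with the claimant.
At Stage 4 the claimant must meet the preponderance of the evidence (weight is at least 48): on (f) the weight is 66 less the opposing 15 gives net 51, which does reach 48, so (f) meets the standard.
  The claimant carries the last stage.
Every stage carried; the claimant prevails.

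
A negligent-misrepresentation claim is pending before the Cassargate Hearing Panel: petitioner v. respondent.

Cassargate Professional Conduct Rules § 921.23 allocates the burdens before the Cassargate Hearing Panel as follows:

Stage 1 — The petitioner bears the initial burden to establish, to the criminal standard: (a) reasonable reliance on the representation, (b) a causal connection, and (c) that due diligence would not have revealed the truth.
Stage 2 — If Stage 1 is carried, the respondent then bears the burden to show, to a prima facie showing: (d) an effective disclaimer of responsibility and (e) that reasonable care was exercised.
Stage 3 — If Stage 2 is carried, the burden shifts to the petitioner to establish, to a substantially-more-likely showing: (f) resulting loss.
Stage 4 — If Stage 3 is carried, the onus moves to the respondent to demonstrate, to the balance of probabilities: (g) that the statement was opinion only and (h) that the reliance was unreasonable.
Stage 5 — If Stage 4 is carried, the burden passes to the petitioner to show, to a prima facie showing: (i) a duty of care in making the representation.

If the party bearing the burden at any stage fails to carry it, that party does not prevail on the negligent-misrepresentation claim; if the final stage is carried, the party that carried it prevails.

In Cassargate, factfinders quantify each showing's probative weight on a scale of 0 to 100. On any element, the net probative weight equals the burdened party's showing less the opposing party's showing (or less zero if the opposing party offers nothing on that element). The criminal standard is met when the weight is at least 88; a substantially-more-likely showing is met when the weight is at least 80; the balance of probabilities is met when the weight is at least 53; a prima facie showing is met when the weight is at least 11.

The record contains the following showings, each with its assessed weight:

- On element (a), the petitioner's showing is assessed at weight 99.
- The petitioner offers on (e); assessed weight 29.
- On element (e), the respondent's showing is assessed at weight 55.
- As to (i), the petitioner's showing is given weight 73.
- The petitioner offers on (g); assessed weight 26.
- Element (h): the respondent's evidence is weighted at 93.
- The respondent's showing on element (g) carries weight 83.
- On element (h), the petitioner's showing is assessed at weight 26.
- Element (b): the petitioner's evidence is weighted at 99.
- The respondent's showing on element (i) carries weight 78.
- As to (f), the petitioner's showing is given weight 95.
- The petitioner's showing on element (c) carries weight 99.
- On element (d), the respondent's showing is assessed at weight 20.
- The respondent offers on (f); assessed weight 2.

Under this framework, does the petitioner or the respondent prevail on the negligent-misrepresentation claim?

respondent

At Stage 1 the petitioner must meet the criminal standard (weight is at least 88): on (a) the weight is 99, ≥ 88, so (a) meets the standard; on (b) the weight is 99, ≥ 88, so (b) meets the standard; on (c) the weight is 99, which does reach 88, so (c) meets the standard.
  Stage 1 carried; the burden shifts to the respondent.
At Stage 2 the respondent must meet a prima facie showing (weight is at least 11): on (d) the weight is 20, ≥ 11, so (d) meets the standard; on (e) the weight is 55 less the opposing 29 gives net 26, which does reach 11, so (e) meets the standard.
  The respondent carries Stage 2; the petitioner now bears the burden.
At Stage 3 the petitioner must meet a substantially-more-likely showing (weight is at least 80): on (f) the weight is 95 less the opposing 2 gives net 93, which does reach 80, so (f) meets the standard.
  All elements met. The burden passes to the respondent.
At Stage 4 the respondent must meet the balance of probabilities (weight is at least 53): on (g) the weight is 83 less the opposing 26 gives net 57, which does reach 53, so (g) meets the standard; on (h) the weight is 93 less the opposing 26 gives net 67, ≥ 53, so (h) meets the standard.
  Stage 4 is satisfied; the onus moves to the petitioner.
At Stage 5 the petitioner must meet a prima facie showing (weight is at least 11): on (i) the weight is 73 less the opposing 78 gives net -5, which does not reach 11, so (i) does not meet the standard.
  The petitioner does not carry Stage 5.
So the respondent prevails.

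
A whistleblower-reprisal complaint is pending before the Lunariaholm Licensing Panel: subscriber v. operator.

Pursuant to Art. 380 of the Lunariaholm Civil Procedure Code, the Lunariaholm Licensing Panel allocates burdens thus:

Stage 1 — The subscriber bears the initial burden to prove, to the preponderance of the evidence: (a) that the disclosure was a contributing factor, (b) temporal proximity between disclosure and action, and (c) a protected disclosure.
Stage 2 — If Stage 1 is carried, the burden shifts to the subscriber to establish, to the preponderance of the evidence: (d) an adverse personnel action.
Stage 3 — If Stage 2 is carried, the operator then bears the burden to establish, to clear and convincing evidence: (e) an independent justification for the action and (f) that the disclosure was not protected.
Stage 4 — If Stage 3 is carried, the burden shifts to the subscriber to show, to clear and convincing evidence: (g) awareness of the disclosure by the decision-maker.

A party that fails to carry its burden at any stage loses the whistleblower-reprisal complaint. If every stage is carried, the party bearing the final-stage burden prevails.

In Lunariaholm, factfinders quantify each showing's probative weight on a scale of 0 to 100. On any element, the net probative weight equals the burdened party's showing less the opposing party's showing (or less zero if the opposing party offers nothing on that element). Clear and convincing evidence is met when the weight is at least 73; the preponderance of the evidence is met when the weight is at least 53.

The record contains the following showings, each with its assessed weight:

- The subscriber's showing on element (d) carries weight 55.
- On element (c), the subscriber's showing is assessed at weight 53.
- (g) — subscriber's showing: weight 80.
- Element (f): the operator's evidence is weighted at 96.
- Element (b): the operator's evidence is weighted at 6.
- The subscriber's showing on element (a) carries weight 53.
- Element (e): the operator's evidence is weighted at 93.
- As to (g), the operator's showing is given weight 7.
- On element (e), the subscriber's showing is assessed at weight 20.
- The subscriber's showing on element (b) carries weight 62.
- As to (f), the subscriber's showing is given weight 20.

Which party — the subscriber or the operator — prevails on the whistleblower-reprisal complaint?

subscriber

Stage 1 (subscriber, the preponderance of the evidence, weight is at least 53): (a) 53 ≥ 53 — meets; (b) net 62−6=56 ≥ 53 — meets; (c) 53 ≥ 53 — meets.
  Stage 1 is satisfied; the subscriber continues to bear the burden.
Stage 2 (subscriber, the preponderance of the evidence, weight is at least 53): (d) 55 ≥ 53 — meets.
  The subscriber carries Stage 2; the operator now bears the burden.
Stage 3 (operator, clear and convincing evidence, weight is at least 73): (e) net 93−20=73 ≥ 73 — meets; (f) net 96−20=76 ≥ 73 — meets.
  Stage 3 carried; the burden shifts to the subscriber.
Stage 4 (subscriber, clear and convincing evidence, weight is at least 73): (g) net 80−7=73 ≥ 73 — meets.
  Stage 4 carried; the final stage is satisfied.
With every stage satisfied, the subscriber prevails.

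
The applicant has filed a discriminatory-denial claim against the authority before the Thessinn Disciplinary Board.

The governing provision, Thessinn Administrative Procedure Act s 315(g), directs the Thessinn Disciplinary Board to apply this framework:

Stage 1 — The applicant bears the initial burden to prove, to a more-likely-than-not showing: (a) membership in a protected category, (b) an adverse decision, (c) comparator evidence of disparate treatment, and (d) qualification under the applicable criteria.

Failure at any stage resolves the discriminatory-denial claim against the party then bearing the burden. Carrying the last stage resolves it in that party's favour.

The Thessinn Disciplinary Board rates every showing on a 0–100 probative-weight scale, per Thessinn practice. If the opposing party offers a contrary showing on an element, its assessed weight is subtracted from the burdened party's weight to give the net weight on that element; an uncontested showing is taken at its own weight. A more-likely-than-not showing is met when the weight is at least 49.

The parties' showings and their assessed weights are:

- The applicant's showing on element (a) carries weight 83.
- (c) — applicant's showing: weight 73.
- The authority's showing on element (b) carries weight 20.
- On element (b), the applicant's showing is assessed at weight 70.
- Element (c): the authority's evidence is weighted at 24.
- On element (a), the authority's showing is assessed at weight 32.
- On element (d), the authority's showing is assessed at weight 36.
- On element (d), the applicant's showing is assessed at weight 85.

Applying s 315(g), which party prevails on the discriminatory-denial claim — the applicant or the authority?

applicant

Stage 1 — burden on applicant; standard: a more-likely-than-not showing (weight is at least 49).
    (a): 83 − 32 = 51 ≥ 49 [met]
    (b): 70 − 20 = 50 ≥ 49 [met]
    (c): 73 − 24 = 49 ≥ 49 [met]
    (d): 85 − 36 = 49 ≥ 49 [met]
  The applicant carries the last stage.
With every stage satisfied, the applicant prevails.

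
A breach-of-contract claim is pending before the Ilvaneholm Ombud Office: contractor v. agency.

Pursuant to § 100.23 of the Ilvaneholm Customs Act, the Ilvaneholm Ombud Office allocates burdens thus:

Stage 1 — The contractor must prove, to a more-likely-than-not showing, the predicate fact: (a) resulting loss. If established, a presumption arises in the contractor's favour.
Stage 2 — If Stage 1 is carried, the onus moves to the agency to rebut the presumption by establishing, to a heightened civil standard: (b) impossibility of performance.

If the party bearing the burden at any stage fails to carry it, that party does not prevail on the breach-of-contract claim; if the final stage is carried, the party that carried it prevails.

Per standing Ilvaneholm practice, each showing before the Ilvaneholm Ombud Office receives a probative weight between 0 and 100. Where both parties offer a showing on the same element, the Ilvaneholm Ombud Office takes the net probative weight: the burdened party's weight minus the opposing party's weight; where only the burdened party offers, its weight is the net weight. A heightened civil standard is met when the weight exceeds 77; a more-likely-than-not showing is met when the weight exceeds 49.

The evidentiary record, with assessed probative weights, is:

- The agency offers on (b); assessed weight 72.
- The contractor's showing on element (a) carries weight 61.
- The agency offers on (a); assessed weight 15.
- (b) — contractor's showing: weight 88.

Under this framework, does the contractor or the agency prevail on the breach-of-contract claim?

Stage 1 (contractor, a more-likely-than-not showing, weight exceeds 49): (a) net 61−15=46 ≤ 49 — fails.
  The contractor does not carry Stage 1.
The agency prevails.

agency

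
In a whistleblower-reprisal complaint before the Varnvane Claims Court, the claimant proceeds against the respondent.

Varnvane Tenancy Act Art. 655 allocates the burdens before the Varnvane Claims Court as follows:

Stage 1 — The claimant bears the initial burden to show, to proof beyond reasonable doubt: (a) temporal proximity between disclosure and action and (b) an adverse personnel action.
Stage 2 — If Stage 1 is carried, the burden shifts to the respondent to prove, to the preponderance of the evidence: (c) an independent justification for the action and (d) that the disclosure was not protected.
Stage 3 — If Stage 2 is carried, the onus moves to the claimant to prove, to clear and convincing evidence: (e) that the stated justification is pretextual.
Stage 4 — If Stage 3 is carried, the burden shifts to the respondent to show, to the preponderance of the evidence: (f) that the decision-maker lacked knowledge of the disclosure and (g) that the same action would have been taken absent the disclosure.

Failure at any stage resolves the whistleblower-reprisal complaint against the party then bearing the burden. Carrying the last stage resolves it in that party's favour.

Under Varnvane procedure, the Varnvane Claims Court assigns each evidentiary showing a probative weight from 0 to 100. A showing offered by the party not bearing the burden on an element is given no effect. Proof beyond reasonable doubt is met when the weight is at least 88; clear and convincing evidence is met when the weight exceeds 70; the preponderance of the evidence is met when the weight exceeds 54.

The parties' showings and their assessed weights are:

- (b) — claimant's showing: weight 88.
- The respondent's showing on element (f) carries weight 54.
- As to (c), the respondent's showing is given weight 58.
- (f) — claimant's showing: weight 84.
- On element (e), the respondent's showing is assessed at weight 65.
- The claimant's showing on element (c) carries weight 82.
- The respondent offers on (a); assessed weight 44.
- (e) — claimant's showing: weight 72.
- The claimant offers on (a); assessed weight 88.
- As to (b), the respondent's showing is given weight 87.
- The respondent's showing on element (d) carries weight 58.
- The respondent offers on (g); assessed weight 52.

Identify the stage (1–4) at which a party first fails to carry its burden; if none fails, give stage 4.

stage 4

At Stage 1 the claimant must meet proof beyond reasonable doubt (weight is at least 88): on (a) the weight is 88 (the respondent's 44 is given no effect), which does reach 88, so (a) meets the standard; on (b) the weight is 88 (the respondent's 87 is given no effect), ≥ 88, so (b) meets the standard.
  The claimant carries Stage 1; the respondent now bears the burden.
At Stage 2 the respondent must meet the preponderance of the evidence (weight exceeds 54): on (c) the weight is 58 (the claimant's 82 is given no effect), which does exceed 54, so (c) meets the standard; on (d) the weight is 58, which does exceed 54, so (d) meets the standard.
  Stage 2 carried; the burden shifts to the claimant.
At Stage 3 the claimant must meet clear and convincing evidence (weight exceeds 70): on (e) the weight is 72 (the respondent's 65 is given no effect), > 70, so (e) meets the standard.
  All elements met. The burden passes to the respondent.
At Stage 4 the respondent must meet the preponderance of the evidence (weight exceeds 54): on (f) the weight is 54 (the claimant's 84 is given no effect), which does not exceed 54, so (f) does not meet the standard; on (g) the weight is 52, ≤ 54, so (g) does not meet the standard.
  Stage 4 not carried; the respondent fails its burden.
So the claimant prevails.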